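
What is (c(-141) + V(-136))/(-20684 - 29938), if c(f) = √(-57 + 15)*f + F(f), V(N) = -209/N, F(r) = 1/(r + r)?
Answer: -29401/970727472 + 47*I*√42/16874 ≈ -3.0288e-5 + 0.018051*I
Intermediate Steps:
F(r) = 1/(2*r)
c(f) = 1/(2*f) + I*f*√42 (c(f) = √(-57 + 15)*f + 1/(2*f) = √(-42)*f + 1/(2*f) = (I*√42)*f + 1/(2*f) = I*f*√42 + 1/(2*f) = 1/(2*f) + I*f*√42)
(c(-141) + V(-136))/(-20684 - 29938) = (((½)/(-141) + I*(-141)*√42) - 209/(-136))/(-20684 - 29938) = (((½)*(-1/141) - 141*I*√42) - 209*(-1/136))/(-50622) = ((-1/282 - 141*I*√42) + 209/136)*(-1/50622) = (29401/19176 - 141*I*√42)*(-1/50622) = -29401/970727472 + 47*I*√42/16874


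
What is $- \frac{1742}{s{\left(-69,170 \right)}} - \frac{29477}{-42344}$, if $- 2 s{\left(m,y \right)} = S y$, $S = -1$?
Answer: $- \frac{71257703}{3599240} \approx -19.798$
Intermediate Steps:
$s{\left(m,y \right)} = \frac{y}{2}$ ($s{\left(m,y \right)} = - \frac{\left(-1\right) y}{2} = \frac{y}{2}$)
$- \frac{1742}{s{\left(-69,170 \right)}} - \frac{29477}{-42344} = - \frac{1742}{\frac{1}{2} \cdot 170} - \frac{29477}{-42344} = - \frac{1742}{85} - - \frac{29477}{42344} = \left(-1742\right) \frac{1}{85} + \frac{29477}{42344} = - \frac{1742}{85} + \frac{29477}{42344} = - \frac{71257703}{3599240}$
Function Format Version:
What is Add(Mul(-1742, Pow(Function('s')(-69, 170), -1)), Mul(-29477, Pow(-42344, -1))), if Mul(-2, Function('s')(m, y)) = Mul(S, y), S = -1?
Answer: Rational(-71257703, 3599240) ≈ -19.798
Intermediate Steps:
Function('s')(m, y) = Mul(Rational(1, 2), y) (Function('s')(m, y) = Mul(Rational(-1, 2), Mul(-1, y)) = Mul(Rational(1, 2), y))
Add(Mul(-1742, Pow(Function('s')(-69, 170), -1)), Mul(-29477, Pow(-42344, -1))) = Add(Mul(-1742, Pow(Mul(Rational(1, 2), 170), -1)), Mul(-29477, Pow(-42344, -1))) = Add(Mul(-1742, Pow(85, -1)), Mul(-29477, Rational(-1, 42344))) = Add(Mul(-1742, Rational(1, 85)), Rational(29477, 42344)) = Add(Rational(-1742, 85), Rational(29477, 42344)) = Rational(-71257703, 3599240)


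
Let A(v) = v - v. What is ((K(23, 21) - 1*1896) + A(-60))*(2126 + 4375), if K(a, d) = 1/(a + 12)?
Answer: -431399859/35 ≈ -1.2326e+7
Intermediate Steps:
A(v) = 0
K(a, d) = 1/(12 + a)
((K(23, 21) - 1*1896) + A(-60))*(2126 + 4375) = ((1/(12 + 23) - 1*1896) + 0)*(2126 + 4375) = ((1/35 - 1896) + 0)*6501 = (-66359/35 + 0)*6501 = -66359/35*6501 = -431399859/35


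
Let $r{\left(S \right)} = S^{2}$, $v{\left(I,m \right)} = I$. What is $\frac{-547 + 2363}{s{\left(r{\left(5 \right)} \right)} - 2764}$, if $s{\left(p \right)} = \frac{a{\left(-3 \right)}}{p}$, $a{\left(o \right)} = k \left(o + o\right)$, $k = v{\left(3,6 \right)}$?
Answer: $- \frac{22700}{34559} \approx -0.65685$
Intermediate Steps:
$k = 3$
$a{\left(o \right)} = 6 o$ ($a{\left(o \right)} = 3 \left(o + o\right) = 3 \cdot 2 o = 6 o$)
$s{\left(p \right)} = - \frac{18}{p}$ ($s{\left(p \right)} = \frac{6 \left(-3\right)}{p} = - \frac{18}{p}$)
$\frac{-547 + 2363}{s{\left(r{\left(5 \right)} \right)} - 2764} = \frac{-547 + 2363}{- \frac{18}{5^{2}} - 2764} = \frac{1816}{- \frac{18}{25} - 2764} = \frac{1816}{- \frac{69118}{25}} = 1816 \left(- \frac{25}{69118}\right) = - \frac{22700}{34559}$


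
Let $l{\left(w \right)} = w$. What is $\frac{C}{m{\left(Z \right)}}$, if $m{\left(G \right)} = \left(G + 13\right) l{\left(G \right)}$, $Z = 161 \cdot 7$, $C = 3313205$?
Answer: $\frac{94663}{36708} \approx 2.5788$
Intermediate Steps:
$Z = 1127$
$m{\left(G \right)} = G \left(13 + G\right)$ ($m{\left(G \right)} = \left(G + 13\right) G = \left(13 + G\right) G = G \left(13 + G\right)$)
$\frac{C}{m{\left(Z \right)}} = \frac{3313205}{1127 \left(13 + 1127\right)} = \frac{3313205}{1127 \cdot 1140} = \frac{3313205}{1284780} = 3313205 \cdot \frac{1}{1284780} = \frac{94663}{36708}$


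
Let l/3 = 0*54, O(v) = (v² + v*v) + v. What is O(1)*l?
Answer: 0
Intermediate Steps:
O(v) = v + 2*v² (O(v) = (v² + v²) + v = 2*v² + v = v + 2*v²)
l = 0 (l = 3*(0*54) = 3*0 = 0)
O(1)*l = (1*(1 + 2*1))*0 = (1*(1 + 2))*0 = (1*3)*0 = 3*0 = 0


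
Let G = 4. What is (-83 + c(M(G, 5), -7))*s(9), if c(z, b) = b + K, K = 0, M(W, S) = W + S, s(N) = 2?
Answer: -180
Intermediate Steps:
M(W, S) = S + W
c(z, b) = b (c(z, b) = b + 0 = b)
(-83 + c(M(G, 5), -7))*s(9) = (-83 - 7)*2 = -90*2 = -180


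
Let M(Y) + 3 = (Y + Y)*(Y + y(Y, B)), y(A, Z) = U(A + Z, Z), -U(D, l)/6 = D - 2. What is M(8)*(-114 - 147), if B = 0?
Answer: 117711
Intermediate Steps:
U(D, l) = 12 - 6*D (U(D, l) = -6*(D - 2) = -6*(-2 + D) = 12 - 6*D)
y(A, Z) = 12 - 6*A - 6*Z (y(A, Z) = 12 - 6*(A + Z) = 12 + (-6*A - 6*Z) = 12 - 6*A - 6*Z)
M(Y) = -3 + 2*Y*(12 - 5*Y) (M(Y) = -3 + (Y + Y)*(Y + (12 - 6*Y - 6*0)) = -3 + (2*Y)*(Y + (12 - 6*Y + 0)) = -3 + (2*Y)*(Y + (12 - 6*Y)) = -3 + (2*Y)*(12 - 5*Y) = -3 + 2*Y*(12 - 5*Y))
M(8)*(-114 - 147) = (-3 - 10*8² + 24*8)*(-114 - 147) = (-3 - 10*64 + 192)*(-261) = (-3 - 640 + 192)*(-261) = -451*(-261) = 117711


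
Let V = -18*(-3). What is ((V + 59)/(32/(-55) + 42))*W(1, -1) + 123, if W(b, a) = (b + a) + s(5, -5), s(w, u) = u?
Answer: 249119/2278 ≈ 109.36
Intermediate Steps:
V = 54
W(b, a) = -5 + a + b (W(b, a) = (b + a) - 5 = (a + b) - 5 = -5 + a + b)
((V + 59)/(32/(-55) + 42))*W(1, -1) + 123 = ((54 + 59)/(32/(-55) + 42))*(-5 - 1 + 1) + 123 = (113/(32*(-1/55) + 42))*(-5) + 123 = (113/(-32/55 + 42))*(-5) + 123 = (113/(2278/55))*(-5) + 123 = (113*(55/2278))*(-5) + 123 = (6215/2278)*(-5) + 123 = -31075/2278 + 123 = 249119/2278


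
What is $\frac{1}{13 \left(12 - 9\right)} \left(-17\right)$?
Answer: $- \frac{17}{39} \approx -0.4359$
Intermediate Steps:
$\frac{1}{13 \left(12 - 9\right)} \left(-17\right) = \frac{1}{13 \cdot 3} \left(-17\right) = \frac{1}{13} \cdot \frac{1}{3} \left(-17\right) = \frac{1}{39} \left(-17\right) = - \frac{17}{39}$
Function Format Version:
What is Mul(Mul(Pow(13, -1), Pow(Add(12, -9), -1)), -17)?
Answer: Rational(-17, 39) ≈ -0.43590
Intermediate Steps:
Mul(Mul(Pow(13, -1), Pow(Add(12, -9), -1)), -17) = Mul(Mul(Rational(1, 13), Pow(3, -1)), -17) = Mul(Mul(Rational(1, 13), Rational(1, 3)), -17) = Mul(Rational(1, 39), -17) = Rational(-17, 39)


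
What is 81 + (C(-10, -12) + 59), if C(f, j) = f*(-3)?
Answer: 170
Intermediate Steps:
C(f, j) = -3*f
81 + (C(-10, -12) + 59) = 81 + (-3*(-10) + 59) = 81 + (30 + 59) = 81 + 89 = 170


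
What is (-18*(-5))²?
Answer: 8100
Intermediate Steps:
(-18*(-5))² = 90² = 8100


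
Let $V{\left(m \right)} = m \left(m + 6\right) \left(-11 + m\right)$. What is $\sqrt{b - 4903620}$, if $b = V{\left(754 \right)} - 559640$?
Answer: $2 \sqrt{105076365} \approx 20501.0$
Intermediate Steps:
$V{\left(m \right)} = m \left(-11 + m\right) \left(6 + m\right)$ ($V{\left(m \right)} = m \left(6 + m\right) \left(-11 + m\right) = m \left(-11 + m\right) \left(6 + m\right)$)
$b = 425209080$ ($b = 754 \left(-66 + 754^{2} - 3770\right) - 559640 = 754 \left(-66 + 568516 - 3770\right) - 559640 = 754 \cdot 564680 - 559640 = 425768720 - 559640 = 425209080$)
$\sqrt{b - 4903620} = \sqrt{425209080 - 4903620} = \sqrt{420305460} = 2 \sqrt{105076365}$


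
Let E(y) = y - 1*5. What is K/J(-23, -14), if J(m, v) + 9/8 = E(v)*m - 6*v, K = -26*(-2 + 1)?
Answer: 208/4159 ≈ 0.050012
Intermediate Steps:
K = 26 (K = -26*(-1) = 26)
E(y) = -5 + y (E(y) = y - 5 = -5 + y)
J(m, v) = -9/8 - 6*v + m*(-5 + v) (J(m, v) = -9/8 + ((-5 + v)*m - 6*v) = -9/8 + (m*(-5 + v) - 6*v) = -9/8 + (-6*v + m*(-5 + v)) = -9/8 - 6*v + m*(-5 + v))
K/J(-23, -14) = 26/(-9/8 - 6*(-14) - 23*(-5 - 14)) = 26/(-9/8 + 84 - 23*(-19)) = 26/(-9/8 + 84 + 437) = 26/(4159/8) = 26*(8/4159) = 208/4159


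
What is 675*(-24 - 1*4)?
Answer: -18900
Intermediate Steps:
675*(-24 - 1*4) = 675*(-24 - 4) = 675*(-28) = -18900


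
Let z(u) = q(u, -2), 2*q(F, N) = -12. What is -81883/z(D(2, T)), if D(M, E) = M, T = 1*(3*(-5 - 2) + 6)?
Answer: 81883/6 ≈ 13647.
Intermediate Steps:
T = -15 (T = 1*(3*(-7) + 6) = 1*(-21 + 6) = 1*(-15) = -15)
q(F, N) = -6 (q(F, N) = (1/2)*(-12) = -6)
z(u) = -6
-81883/z(D(2, T)) = -81883/(-6) = -81883*(-1/6) = 81883/6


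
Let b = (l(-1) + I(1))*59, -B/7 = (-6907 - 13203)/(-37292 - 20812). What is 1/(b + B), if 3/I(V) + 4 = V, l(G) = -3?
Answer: -29052/6926657 ≈ -0.0041942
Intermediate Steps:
I(V) = 3/(-4 + V)
B = -70385/29052 (B = -7*(-6907 - 13203)/(-37292 - 20812) = -(-140770)/(-58104) = -(-140770)*(-1)/58104 = -7*10055/29052 = -70385/29052 ≈ -2.4227)
b = -236 (b = (-3 + 3/(-4 + 1))*59 = (-3 + 3/(-3))*59 = (-3 + 3*(-⅓))*59 = (-3 - 1)*59 = -4*59 = -236)
1/(b + B) = 1/(-236 - 70385/29052) = 1/(-6926657/29052) = -29052/6926657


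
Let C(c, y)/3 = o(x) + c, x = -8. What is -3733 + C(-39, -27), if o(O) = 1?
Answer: -3847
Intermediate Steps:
C(c, y) = 3 + 3*c (C(c, y) = 3*(1 + c) = 3 + 3*c)
-3733 + C(-39, -27) = -3733 + (3 + 3*(-39)) = -3733 + (3 - 117) = -3733 - 114 = -3847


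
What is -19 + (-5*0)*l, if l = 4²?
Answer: -19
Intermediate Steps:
l = 16
-19 + (-5*0)*l = -19 - 5*0*16 = -19 + 0*16 = -19 + 0 = -19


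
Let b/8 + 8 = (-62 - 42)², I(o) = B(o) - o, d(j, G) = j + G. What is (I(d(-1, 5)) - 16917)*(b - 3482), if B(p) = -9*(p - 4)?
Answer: -1404138422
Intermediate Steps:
B(p) = 36 - 9*p (B(p) = -9*(-4 + p) = 36 - 9*p)
d(j, G) = G + j
I(o) = 36 - 10*o (I(o) = (36 - 9*o) - o = 36 - 10*o)
b = 86464 (b = -64 + 8*(-62 - 42)² = -64 + 8*(-104)² = -64 + 8*10816 = -64 + 86528 = 86464)
(I(d(-1, 5)) - 16917)*(b - 3482) = ((36 - 10*(5 - 1)) - 16917)*(86464 - 3482) = ((36 - 10*4) - 16917)*82982 = ((36 - 40) - 16917)*82982 = (-4 - 16917)*82982 = -16921*82982 = -1404138422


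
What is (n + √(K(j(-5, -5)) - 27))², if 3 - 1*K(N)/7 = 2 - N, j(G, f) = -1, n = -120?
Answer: 14373 - 720*I*√3 ≈ 14373.0 - 1247.1*I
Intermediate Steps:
K(N) = 7 + 7*N (K(N) = 21 - 7*(2 - N) = 21 + (-14 + 7*N) = 7 + 7*N)
(n + √(K(j(-5, -5)) - 27))² = (-120 + √((7 + 7*(-1)) - 27))² = (-120 + √((7 - 7) - 27))² = (-120 + √(0 - 27))² = (-120 + √(-27))² = (-120 + 3*I*√3)²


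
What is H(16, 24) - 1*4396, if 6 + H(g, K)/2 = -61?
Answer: -4530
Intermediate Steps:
H(g, K) = -134 (H(g, K) = -12 + 2*(-61) = -12 - 122 = -134)
H(16, 24) - 1*4396 = -134 - 1*4396 = -134 - 4396 = -4530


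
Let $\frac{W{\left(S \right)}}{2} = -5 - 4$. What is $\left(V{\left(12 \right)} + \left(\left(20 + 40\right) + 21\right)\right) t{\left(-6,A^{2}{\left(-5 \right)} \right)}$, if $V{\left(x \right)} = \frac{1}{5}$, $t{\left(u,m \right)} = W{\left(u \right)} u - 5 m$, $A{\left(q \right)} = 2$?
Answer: $\frac{35728}{5} \approx 7145.6$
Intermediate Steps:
$W{\left(S \right)} = -18$ ($W{\left(S \right)} = 2 \left(-5 - 4\right) = 2 \left(-9\right) = -18$)
$t{\left(u,m \right)} = - 18 u - 5 m$
$V{\left(x \right)} = \frac{1}{5}$
$\left(V{\left(12 \right)} + \left(\left(20 + 40\right) + 21\right)\right) t{\left(-6,A^{2}{\left(-5 \right)} \right)} = \left(\frac{1}{5} + \left(\left(20 + 40\right) + 21\right)\right) \left(\left(-18\right) \left(-6\right) - 5 \cdot 2^{2}\right) = \left(\frac{1}{5} + \left(60 + 21\right)\right) \left(108 - 20\right) = \left(\frac{1}{5} + 81\right) \left(108 - 20\right) = \frac{406}{5} \cdot 88 = \frac{35728}{5}$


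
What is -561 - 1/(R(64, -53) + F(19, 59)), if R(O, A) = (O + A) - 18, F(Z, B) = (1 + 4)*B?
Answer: -161569/288 ≈ -561.00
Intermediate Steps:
F(Z, B) = 5*B
R(O, A) = -18 + A + O (R(O, A) = (A + O) - 18 = -18 + A + O)
-561 - 1/(R(64, -53) + F(19, 59)) = -561 - 1/((-18 - 53 + 64) + 5*59) = -561 - 1/(-7 + 295) = -561 - 1/288 = -161569/288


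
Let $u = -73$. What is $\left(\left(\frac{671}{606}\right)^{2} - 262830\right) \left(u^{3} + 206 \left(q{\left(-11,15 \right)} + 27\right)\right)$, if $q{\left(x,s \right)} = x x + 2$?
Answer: $\frac{34565520036715763}{367236} \approx 9.4123 \cdot 10^{10}$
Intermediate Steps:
$q{\left(x,s \right)} = 2 + x^{2}$ ($q{\left(x,s \right)} = x^{2} + 2 = 2 + x^{2}$)
$\left(\left(\frac{671}{606}\right)^{2} - 262830\right) \left(u^{3} + 206 \left(q{\left(-11,15 \right)} + 27\right)\right) = \left(\left(\frac{671}{606}\right)^{2} - 262830\right) \left(\left(-73\right)^{3} + 206 \left(\left(2 + \left(-11\right)^{2}\right) + 27\right)\right) = \left(\left(671 \cdot \frac{1}{606}\right)^{2} - 262830\right) \left(-389017 + 206 \left(\left(2 + 121\right) + 27\right)\right) = \left(\left(\frac{671}{606}\right)^{2} - 262830\right) \left(-389017 + 206 \left(123 + 27\right)\right) = \left(\frac{450241}{367236} - 262830\right) \left(-389017 + 206 \cdot 150\right) = - \frac{96520187639 \left(-389017 + 30900\right)}{367236} = \left(- \frac{96520187639}{367236}\right) \left(-358117\right) = \frac{34565520036715763}{367236}$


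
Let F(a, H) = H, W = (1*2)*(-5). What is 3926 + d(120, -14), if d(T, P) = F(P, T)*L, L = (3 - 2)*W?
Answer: 2726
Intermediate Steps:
W = -10 (W = 2*(-5) = -10)
L = -10 (L = (3 - 2)*(-10) = 1*(-10) = -10)
d(T, P) = -10*T (d(T, P) = T*(-10) = -10*T)
3926 + d(120, -14) = 3926 - 10*120 = 3926 - 1200 = 2726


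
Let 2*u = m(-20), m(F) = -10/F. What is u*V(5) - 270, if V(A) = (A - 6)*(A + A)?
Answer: -545/2 ≈ -272.50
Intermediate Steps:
u = 1/4 (u = (-10/(-20))/2 = (-10*(-1/20))/2 = (1/2)*(1/2) = 1/4 ≈ 0.25000)
V(A) = 2*A*(-6 + A) (V(A) = (-6 + A)*(2*A) = 2*A*(-6 + A))
u*V(5) - 270 = (2*5*(-6 + 5))/4 - 270 = (2*5*(-1))/4 - 270 = (1/4)*(-10) - 270 = -5/2 - 270 = -545/2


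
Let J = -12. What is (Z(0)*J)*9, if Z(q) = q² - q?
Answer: 0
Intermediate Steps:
(Z(0)*J)*9 = ((0*(-1 + 0))*(-12))*9 = ((0*(-1))*(-12))*9 = (0*(-12))*9 = 0*9 = 0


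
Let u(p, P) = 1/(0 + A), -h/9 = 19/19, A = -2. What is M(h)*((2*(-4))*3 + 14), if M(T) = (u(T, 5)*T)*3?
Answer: -135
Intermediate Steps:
h = -9 (h = -171/19 = -9*1 = -9)
u(p, P) = -½ (u(p, P) = 1/(0 - 2) = 1/(-2) = -½)
M(T) = -3*T/2 (M(T) = -T/2*3 = -3*T/2)
M(h)*((2*(-4))*3 + 14) = (-3/2*(-9))*((2*(-4))*3 + 14) = 27*(-8*3 + 14)/2 = 27*(-24 + 14)/2 = (27/2)*(-10) = -135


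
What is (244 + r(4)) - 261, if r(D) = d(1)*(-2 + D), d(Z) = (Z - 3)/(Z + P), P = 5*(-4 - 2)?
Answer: -489/29 ≈ -16.862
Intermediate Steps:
P = -30 (P = 5*(-6) = -30)
d(Z) = (-3 + Z)/(-30 + Z) (d(Z) = (Z - 3)/(Z - 30) = (-3 + Z)/(-30 + Z))
r(D) = -4/29 + 2*D/29 (r(D) = ((-3 + 1)/(-30 + 1))*(-2 + D) = (-2/(-29))*(-2 + D) = (-1/29*(-2))*(-2 + D) = 2*(-2 + D)/29 = -4/29 + 2*D/29)
(244 + r(4)) - 261 = (244 + (-4/29 + (2/29)*4)) - 261 = (244 + (-4/29 + 8/29)) - 261 = (244 + 4/29) - 261 = 7080/29 - 261 = -489/29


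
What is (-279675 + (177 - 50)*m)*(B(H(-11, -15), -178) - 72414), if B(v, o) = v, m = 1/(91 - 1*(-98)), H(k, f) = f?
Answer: 182308787152/9 ≈ 2.0257e+10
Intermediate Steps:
m = 1/189 (m = 1/(91 + 98) = 1/189 ≈ 0.0052910)
(-279675 + (177 - 50)*m)*(B(H(-11, -15), -178) - 72414) = (-279675 + (177 - 50)*(1/189))*(-15 - 72414) = (-279675 + 127*(1/189))*(-72429) = (-279675 + 127/189)*(-72429) = -52858448/189*(-72429) = 182308787152/9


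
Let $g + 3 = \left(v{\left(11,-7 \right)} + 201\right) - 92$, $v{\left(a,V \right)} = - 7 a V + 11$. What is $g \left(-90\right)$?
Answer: $-59040$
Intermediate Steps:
$v{\left(a,V \right)} = 11 - 7 V a$ ($v{\left(a,V \right)} = - 7 V a + 11 = 11 - 7 V a$)
$g = 656$ ($g = -3 + \left(\left(\left(11 - \left(-49\right) 11\right) + 201\right) - 92\right) = -3 + \left(\left(\left(11 + 539\right) + 201\right) - 92\right) = -3 + \left(\left(550 + 201\right) - 92\right) = -3 + \left(751 - 92\right) = -3 + 659 = 656$)
$g \left(-90\right) = 656 \left(-90\right) = -59040$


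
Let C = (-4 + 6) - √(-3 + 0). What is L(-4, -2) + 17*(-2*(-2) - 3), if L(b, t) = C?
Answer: 19 - I*√3 ≈ 19.0 - 1.732*I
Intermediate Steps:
C = 2 - I*√3 (C = 2 - √(-3) = 2 - I*√3 ≈ 2.0 - 1.732*I)
L(b, t) = 2 - I*√3
L(-4, -2) + 17*(-2*(-2) - 3) = (2 - I*√3) + 17*(-2*(-2) - 3) = (2 - I*√3) + 17*(4 - 3) = (2 - I*√3) + 17*1 = (2 - I*√3) + 17 = 19 - I*√3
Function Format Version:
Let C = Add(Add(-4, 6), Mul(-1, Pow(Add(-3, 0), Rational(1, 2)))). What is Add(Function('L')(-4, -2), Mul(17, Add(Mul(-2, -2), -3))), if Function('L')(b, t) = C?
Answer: Add(19, Mul(-1, I, Pow(3, Rational(1, 2)))) ≈ Add(19.000, Mul(-1.7320, I))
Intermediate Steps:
C = Add(2, Mul(-1, I, Pow(3, Rational(1, 2)))) (C = Add(2, Mul(-1, Pow(-3, Rational(1, 2)))) = Add(2, Mul(-1, Mul(I, Pow(3, Rational(1, 2))))) = Add(2, Mul(-1, I, Pow(3, Rational(1, 2)))) ≈ Add(2.0000, Mul(-1.7320, I)))
Function('L')(b, t) = Add(2, Mul(-1, I, Pow(3, Rational(1, 2))))
Add(Function('L')(-4, -2), Mul(17, Add(Mul(-2, -2), -3))) = Add(Add(2, Mul(-1, I, Pow(3, Rational(1, 2)))), Mul(17, Add(Mul(-2, -2), -3))) = Add(Add(2, Mul(-1, I, Pow(3, Rational(1, 2)))), Mul(17, Add(4, -3))) = Add(Add(2, Mul(-1, I, Pow(3, Rational(1, 2)))), Mul(17, 1)) = Add(Add(2, Mul(-1, I, Pow(3, Rational(1, 2)))), 17) = Add(19, Mul(-1, I, Pow(3, Rational(1, 2))))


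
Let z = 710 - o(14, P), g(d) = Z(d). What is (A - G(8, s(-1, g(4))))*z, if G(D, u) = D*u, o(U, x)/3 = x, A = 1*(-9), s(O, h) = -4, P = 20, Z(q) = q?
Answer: 14950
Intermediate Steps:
g(d) = d
A = -9
o(U, x) = 3*x
z = 650 (z = 710 - 3*20 = 710 - 1*60 = 710 - 60 = 650)
(A - G(8, s(-1, g(4))))*z = (-9 - 8*(-4))*650 = (-9 - 1*(-32))*650 = (-9 + 32)*650 = 23*650 = 14950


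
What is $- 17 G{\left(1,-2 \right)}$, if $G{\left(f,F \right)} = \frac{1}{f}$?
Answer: $-17$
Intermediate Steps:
$- 17 G{\left(1,-2 \right)} = - \frac{17}{1} = \left(-17\right) 1 = -17$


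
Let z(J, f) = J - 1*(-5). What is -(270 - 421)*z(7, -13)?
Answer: 1812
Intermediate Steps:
z(J, f) = 5 + J (z(J, f) = J + 5 = 5 + J)
-(270 - 421)*z(7, -13) = -(270 - 421)*(5 + 7) = -(-151)*12 = -1*(-1812) = 1812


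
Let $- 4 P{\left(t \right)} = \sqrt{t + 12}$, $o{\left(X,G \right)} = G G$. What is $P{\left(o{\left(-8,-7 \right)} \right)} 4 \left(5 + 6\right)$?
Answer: $- 11 \sqrt{61} \approx -85.913$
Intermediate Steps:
$o{\left(X,G \right)} = G^{2}$
$P{\left(t \right)} = - \frac{\sqrt{12 + t}}{4}$ ($P{\left(t \right)} = - \frac{\sqrt{t + 12}}{4} = - \frac{\sqrt{12 + t}}{4}$)
$P{\left(o{\left(-8,-7 \right)} \right)} 4 \left(5 + 6\right) = - \frac{\sqrt{12 + \left(-7\right)^{2}}}{4} \cdot 4 \left(5 + 6\right) = - \frac{\sqrt{12 + 49}}{4} \cdot 4 \cdot 11 = - \frac{\sqrt{61}}{4} \cdot 44 = - 11 \sqrt{61}$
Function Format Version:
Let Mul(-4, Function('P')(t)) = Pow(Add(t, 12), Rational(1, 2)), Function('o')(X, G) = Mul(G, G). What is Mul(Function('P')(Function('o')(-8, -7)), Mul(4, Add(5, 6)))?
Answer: Mul(-11, Pow(61, Rational(1, 2))) ≈ -85.913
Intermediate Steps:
Function('o')(X, G) = Pow(G, 2)
Function('P')(t) = Mul(Rational(-1, 4), Pow(Add(12, t), Rational(1, 2))) (Function('P')(t) = Mul(Rational(-1, 4), Pow(Add(t, 12), Rational(1, 2))) = Mul(Rational(-1, 4), Pow(Add(12, t), Rational(1, 2))))
Mul(Function('P')(Function('o')(-8, -7)), Mul(4, Add(5, 6))) = Mul(Mul(Rational(-1, 4), Pow(Add(12, Pow(-7, 2)), Rational(1, 2))), Mul(4, Add(5, 6))) = Mul(Mul(Rational(-1, 4), Pow(Add(12, 49), Rational(1, 2))), Mul(4, 11)) = Mul(Mul(Rational(-1, 4), Pow(61, Rational(1, 2))), 44) = Mul(-11, Pow(61, Rational(1, 2)))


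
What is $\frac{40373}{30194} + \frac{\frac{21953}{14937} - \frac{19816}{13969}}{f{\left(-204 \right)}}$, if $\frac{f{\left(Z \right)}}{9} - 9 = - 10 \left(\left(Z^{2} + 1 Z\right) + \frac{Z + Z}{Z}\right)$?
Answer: $\frac{31397854036469786141}{23481703477686721878} \approx 1.3371$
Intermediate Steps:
$f{\left(Z \right)} = -99 - 90 Z - 90 Z^{2}$ ($f{\left(Z \right)} = 81 + 9 \left(- 10 \left(\left(Z^{2} + 1 Z\right) + \frac{Z + Z}{Z}\right)\right) = 81 + 9 \left(- 10 \left(\left(Z^{2} + Z\right) + \frac{2 Z}{Z}\right)\right) = 81 + 9 \left(- 10 \left(\left(Z + Z^{2}\right) + 2\right)\right) = 81 + 9 \left(- 10 \left(2 + Z + Z^{2}\right)\right) = 81 + 9 \left(-20 - 10 Z - 10 Z^{2}\right) = 81 - \left(180 + 90 Z + 90 Z^{2}\right) = -99 - 90 Z - 90 Z^{2}$)
$\frac{40373}{30194} + \frac{\frac{21953}{14937} - \frac{19816}{13969}}{f{\left(-204 \right)}} = \frac{40373}{30194} + \frac{\frac{21953}{14937} - \frac{19816}{13969}}{-99 - -18360 - 90 \left(-204\right)^{2}} = 40373 \cdot \frac{1}{30194} + \frac{21953 \cdot \frac{1}{14937} - \frac{19816}{13969}}{-99 + 18360 - 3745440} = \frac{40373}{30194} + \frac{\frac{21953}{14937} - \frac{19816}{13969}}{-99 + 18360 - 3745440} = \frac{40373}{30194} + \frac{10669865}{208654953 \left(-3727179\right)} = \frac{40373}{30194} + \frac{10669865}{208654953} \left(- \frac{1}{3727179}\right) = \frac{40373}{30194} - \frac{10669865}{777694359067587} = \frac{31397854036469786141}{23481703477686721878}$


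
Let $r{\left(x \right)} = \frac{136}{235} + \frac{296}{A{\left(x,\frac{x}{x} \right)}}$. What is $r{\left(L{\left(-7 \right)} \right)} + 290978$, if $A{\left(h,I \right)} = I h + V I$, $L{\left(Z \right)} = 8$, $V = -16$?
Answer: $\frac{68371271}{235} \approx 2.9094 \cdot 10^{5}$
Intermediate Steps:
$A{\left(h,I \right)} = - 16 I + I h$ ($A{\left(h,I \right)} = I h - 16 I = - 16 I + I h$)
$r{\left(x \right)} = \frac{136}{235} + \frac{296}{-16 + x}$ ($r{\left(x \right)} = \frac{136}{235} + \frac{296}{\frac{x}{x} \left(-16 + x\right)} = 136 \cdot \frac{1}{235} + \frac{296}{1 \left(-16 + x\right)} = \frac{136}{235} + \frac{296}{-16 + x}$)
$r{\left(L{\left(-7 \right)} \right)} + 290978 = \frac{8 \left(8423 + 17 \cdot 8\right)}{235 \left(-16 + 8\right)} + 290978 = \frac{8 \left(8423 + 136\right)}{235 \left(-8\right)} + 290978 = \frac{8}{235} \left(- \frac{1}{8}\right) 8559 + 290978 = - \frac{8559}{235} + 290978 = \frac{68371271}{235}$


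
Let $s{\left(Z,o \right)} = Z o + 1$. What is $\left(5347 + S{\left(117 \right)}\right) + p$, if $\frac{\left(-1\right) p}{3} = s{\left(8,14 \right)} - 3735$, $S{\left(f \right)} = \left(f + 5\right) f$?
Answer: $30487$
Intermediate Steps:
$s{\left(Z,o \right)} = 1 + Z o$
$S{\left(f \right)} = f \left(5 + f\right)$ ($S{\left(f \right)} = \left(5 + f\right) f = f \left(5 + f\right)$)
$p = 10866$ ($p = - 3 \left(\left(1 + 8 \cdot 14\right) - 3735\right) = - 3 \left(\left(1 + 112\right) - 3735\right) = - 3 \left(113 - 3735\right) = \left(-3\right) \left(-3622\right) = 10866$)
$\left(5347 + S{\left(117 \right)}\right) + p = \left(5347 + 117 \left(5 + 117\right)\right) + 10866 = \left(5347 + 117 \cdot 122\right) + 10866 = \left(5347 + 14274\right) + 10866 = 19621 + 10866 = 30487$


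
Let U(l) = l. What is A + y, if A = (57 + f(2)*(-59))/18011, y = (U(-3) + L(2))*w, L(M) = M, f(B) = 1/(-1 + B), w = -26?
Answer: 468284/18011 ≈ 26.000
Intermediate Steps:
y = 26 (y = (-3 + 2)*(-26) = -1*(-26) = 26)
A = -2/18011 (A = (57 - 59/(-1 + 2))/18011 = (57 - 59/1)*(1/18011) = (57 + 1*(-59))*(1/18011) = (57 - 59)*(1/18011) = -2*1/18011 = -2/18011 ≈ -0.00011104)
A + y = -2/18011 + 26 = 468284/18011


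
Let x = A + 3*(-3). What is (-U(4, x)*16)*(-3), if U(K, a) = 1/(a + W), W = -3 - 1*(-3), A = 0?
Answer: -16/3 ≈ -5.3333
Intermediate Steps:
x = -9 (x = 0 + 3*(-3) = 0 - 9 = -9)
W = 0 (W = -3 + 3 = 0)
U(K, a) = 1/a (U(K, a) = 1/(a + 0) = 1/a)
(-U(4, x)*16)*(-3) = (-1/(-9)*16)*(-3) = (-1*(-⅑)*16)*(-3) = ((⅑)*16)*(-3) = (16/9)*(-3) = -16/3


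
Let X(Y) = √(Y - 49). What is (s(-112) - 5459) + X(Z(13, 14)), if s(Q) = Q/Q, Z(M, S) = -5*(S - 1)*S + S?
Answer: -5458 + 3*I*√105 ≈ -5458.0 + 30.741*I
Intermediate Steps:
Z(M, S) = S - 5*S*(-1 + S) (Z(M, S) = -5*(-1 + S)*S + S = -5*S*(-1 + S) + S = S - 5*S*(-1 + S))
X(Y) = √(-49 + Y)
s(Q) = 1
(s(-112) - 5459) + X(Z(13, 14)) = (1 - 5459) + √(-49 + 14*(6 - 5*14)) = -5458 + √(-49 + 14*(6 - 70)) = -5458 + √(-49 + 14*(-64)) = -5458 + √(-49 - 896) = -5458 + √(-945) = -5458 + 3*I*√105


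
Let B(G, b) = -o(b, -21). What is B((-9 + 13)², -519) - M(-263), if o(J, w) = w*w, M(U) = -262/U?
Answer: -116245/263 ≈ -442.00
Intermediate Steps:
o(J, w) = w²
B(G, b) = -441 (B(G, b) = -1*(-21)² = -1*441 = -441)
B((-9 + 13)², -519) - M(-263) = -441 - (-262)/(-263) = -441 - (-262)*(-1)/263 = -441 - 1*262/263 = -441 - 262/263 = -116245/263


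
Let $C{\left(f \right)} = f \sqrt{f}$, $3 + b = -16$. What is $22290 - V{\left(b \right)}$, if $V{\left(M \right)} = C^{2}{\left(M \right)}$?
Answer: $29149$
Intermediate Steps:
$b = -19$ ($b = -3 - 16 = -19$)
$C{\left(f \right)} = f^{\frac{3}{2}}$
$V{\left(M \right)} = M^{3}$ ($V{\left(M \right)} = \left(M^{\frac{3}{2}}\right)^{2} = M^{3}$)
$22290 - V{\left(b \right)} = 22290 - \left(-19\right)^{3} = 22290 - -6859 = 22290 + 6859 = 29149$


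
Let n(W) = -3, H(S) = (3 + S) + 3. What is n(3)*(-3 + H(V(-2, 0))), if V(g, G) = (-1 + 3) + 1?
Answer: -18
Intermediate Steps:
V(g, G) = 3 (V(g, G) = 2 + 1 = 3)
H(S) = 6 + S
n(3)*(-3 + H(V(-2, 0))) = -3*(-3 + (6 + 3)) = -3*(-3 + 9) = -3*6 = -18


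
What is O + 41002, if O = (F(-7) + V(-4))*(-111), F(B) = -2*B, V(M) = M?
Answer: 39892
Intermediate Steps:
O = -1110 (O = (-2*(-7) - 4)*(-111) = (14 - 4)*(-111) = 10*(-111) = -1110)
O + 41002 = -1110 + 41002 = 39892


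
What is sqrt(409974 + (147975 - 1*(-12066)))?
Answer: 3*sqrt(63335) ≈ 754.99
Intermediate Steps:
sqrt(409974 + (147975 - 1*(-12066))) = sqrt(409974 + (147975 + 12066)) = sqrt(409974 + 160041) = sqrt(570015) = 3*sqrt(63335)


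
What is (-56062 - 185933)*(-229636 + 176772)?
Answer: 12792823680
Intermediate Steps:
(-56062 - 185933)*(-229636 + 176772) = -241995*(-52864) = 12792823680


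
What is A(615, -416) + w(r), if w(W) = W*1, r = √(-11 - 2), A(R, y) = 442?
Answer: 442 + I*√13 ≈ 442.0 + 3.6056*I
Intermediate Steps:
r = I*√13 (r = √(-13) = I*√13 ≈ 3.6056*I)
w(W) = W
A(615, -416) + w(r) = 442 + I*√13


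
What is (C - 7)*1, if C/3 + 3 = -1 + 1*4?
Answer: -7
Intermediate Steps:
C = 0 (C = -9 + 3*(-1 + 1*4) = -9 + 3*(-1 + 4) = -9 + 3*3 = -9 + 9 = 0)
(C - 7)*1 = (0 - 7)*1 = -7*1 = -7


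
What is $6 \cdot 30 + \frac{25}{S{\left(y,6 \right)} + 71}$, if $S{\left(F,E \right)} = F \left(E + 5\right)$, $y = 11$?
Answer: $\frac{34585}{192} \approx 180.13$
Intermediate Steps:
$S{\left(F,E \right)} = F \left(5 + E\right)$
$6 \cdot 30 + \frac{25}{S{\left(y,6 \right)} + 71} = 6 \cdot 30 + \frac{25}{11 \left(5 + 6\right) + 71} = 180 + \frac{25}{11 \cdot 11 + 71} = 180 + \frac{25}{121 + 71} = 180 + \frac{25}{192} = \frac{34585}{192}$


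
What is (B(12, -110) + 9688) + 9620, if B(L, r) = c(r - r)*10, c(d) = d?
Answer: 19308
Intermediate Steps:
B(L, r) = 0 (B(L, r) = (r - r)*10 = 0*10 = 0)
(B(12, -110) + 9688) + 9620 = (0 + 9688) + 9620 = 9688 + 9620 = 19308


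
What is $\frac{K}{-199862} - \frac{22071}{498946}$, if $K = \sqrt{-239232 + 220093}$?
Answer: $- \frac{3153}{71278} - \frac{i \sqrt{19139}}{199862} \approx -0.044235 - 0.0006922 i$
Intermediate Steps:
$K = i \sqrt{19139}$ ($K = \sqrt{-19139} = i \sqrt{19139} \approx 138.34 i$)
$\frac{K}{-199862} - \frac{22071}{498946} = \frac{i \sqrt{19139}}{-199862} - \frac{22071}{498946} = i \sqrt{19139} \left(- \frac{1}{199862}\right) - \frac{3153}{71278} = - \frac{i \sqrt{19139}}{199862} - \frac{3153}{71278} = - \frac{3153}{71278} - \frac{i \sqrt{19139}}{199862}$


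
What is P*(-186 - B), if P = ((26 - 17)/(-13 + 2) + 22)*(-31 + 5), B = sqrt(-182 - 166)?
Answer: 1126788/11 + 12116*I*sqrt(87)/11 ≈ 1.0244e+5 + 10274.0*I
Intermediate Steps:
B = 2*I*sqrt(87) (B = sqrt(-348) = 2*I*sqrt(87) ≈ 18.655*I)
P = -6058/11 (P = (9/(-11) + 22)*(-26) = (9*(-1/11) + 22)*(-26) = (-9/11 + 22)*(-26) = (233/11)*(-26) = -6058/11 ≈ -550.73)
P*(-186 - B) = -6058*(-186 - 2*I*sqrt(87))/11 = 1126788/11 + 12116*I*sqrt(87)/11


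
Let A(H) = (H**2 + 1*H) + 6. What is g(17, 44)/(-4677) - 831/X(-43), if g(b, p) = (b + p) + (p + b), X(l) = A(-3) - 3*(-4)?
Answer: -1296505/37416 ≈ -34.651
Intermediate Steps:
A(H) = 6 + H + H**2 (A(H) = (H**2 + H) + 6 = (H + H**2) + 6 = 6 + H + H**2)
X(l) = 24 (X(l) = (6 - 3 + (-3)**2) - 3*(-4) = (6 - 3 + 9) + 12 = 12 + 12 = 24)
g(b, p) = 2*b + 2*p (g(b, p) = (b + p) + (b + p) = 2*b + 2*p)
g(17, 44)/(-4677) - 831/X(-43) = (2*17 + 2*44)/(-4677) - 831/24 = (34 + 88)*(-1/4677) - 831*1/24 = 122*(-1/4677) - 277/8 = -122/4677 - 277/8 = -1296505/37416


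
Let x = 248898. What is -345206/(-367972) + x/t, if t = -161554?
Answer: -8954521183/14861837122 ≈ -0.60252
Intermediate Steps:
-345206/(-367972) + x/t = -345206/(-367972) + 248898/(-161554) = -345206*(-1/367972) + 248898*(-1/161554) = 172603/183986 - 124449/80777 = -8954521183/14861837122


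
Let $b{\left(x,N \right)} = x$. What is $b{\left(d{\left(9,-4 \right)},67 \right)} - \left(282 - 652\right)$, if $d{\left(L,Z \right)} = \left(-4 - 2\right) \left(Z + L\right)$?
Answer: $340$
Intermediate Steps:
$d{\left(L,Z \right)} = - 6 L - 6 Z$ ($d{\left(L,Z \right)} = - 6 \left(L + Z\right) = - 6 L - 6 Z$)
$b{\left(d{\left(9,-4 \right)},67 \right)} - \left(282 - 652\right) = \left(\left(-6\right) 9 - -24\right) - \left(282 - 652\right) = \left(-54 + 24\right) - \left(282 - 652\right) = -30 - -370 = -30 + 370 = 340$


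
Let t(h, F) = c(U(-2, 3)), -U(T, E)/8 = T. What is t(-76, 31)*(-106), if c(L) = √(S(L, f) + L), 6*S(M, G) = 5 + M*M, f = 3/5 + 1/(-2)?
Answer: -53*√238 ≈ -817.64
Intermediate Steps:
U(T, E) = -8*T
f = ⅒ (f = 3*(⅕) + 1*(-½) = ⅗ - ½ = ⅒ ≈ 0.10000)
S(M, G) = ⅚ + M²/6 (S(M, G) = (5 + M*M)/6 = (5 + M²)/6 = ⅚ + M²/6)
c(L) = √(⅚ + L + L²/6) (c(L) = √((⅚ + L²/6) + L) = √(⅚ + L + L²/6))
t(h, F) = √238/2 (t(h, F) = √(30 + 6*(-8*(-2))² + 36*(-8*(-2)))/6 = √(30 + 6*16² + 36*16)/6 = √(30 + 6*256 + 576)/6 = √(30 + 1536 + 576)/6 = √2142/6 = (3*√238)/6 = √238/2)
t(-76, 31)*(-106) = (√238/2)*(-106) = -53*√238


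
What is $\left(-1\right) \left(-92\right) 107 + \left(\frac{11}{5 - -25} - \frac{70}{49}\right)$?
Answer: $\frac{2067017}{210} \approx 9842.9$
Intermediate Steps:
$\left(-1\right) \left(-92\right) 107 + \left(\frac{11}{5 - -25} - \frac{70}{49}\right) = 92 \cdot 107 + \left(\frac{11}{5 + 25} - \frac{10}{7}\right) = 9844 - \left(\frac{10}{7} - \frac{11}{30}\right) = 9844 + \left(11 \cdot \frac{1}{30} - \frac{10}{7}\right) = 9844 + \left(\frac{11}{30} - \frac{10}{7}\right) = 9844 - \frac{223}{210} = \frac{2067017}{210}$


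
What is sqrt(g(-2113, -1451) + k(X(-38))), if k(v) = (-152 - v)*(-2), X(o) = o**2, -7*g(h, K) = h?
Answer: sqrt(171199)/7 ≈ 59.109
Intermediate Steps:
g(h, K) = -h/7
k(v) = 304 + 2*v
sqrt(g(-2113, -1451) + k(X(-38))) = sqrt(-1/7*(-2113) + (304 + 2*(-38)**2)) = sqrt(2113/7 + (304 + 2*1444)) = sqrt(2113/7 + (304 + 2888)) = sqrt(2113/7 + 3192) = sqrt(24457/7) = sqrt(171199)/7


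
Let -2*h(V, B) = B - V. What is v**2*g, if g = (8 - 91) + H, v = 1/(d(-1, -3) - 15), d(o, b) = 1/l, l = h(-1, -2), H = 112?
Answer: 29/169 ≈ 0.17160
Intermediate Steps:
h(V, B) = V/2 - B/2 (h(V, B) = -(B - V)/2 = V/2 - B/2)
l = 1/2 (l = (1/2)*(-1) - 1/2*(-2) = -1/2 + 1 = 1/2 ≈ 0.50000)
d(o, b) = 2 (d(o, b) = 1/(1/2) = 2)
v = -1/13 (v = 1/(2 - 15) = 1/(-13) = -1/13 ≈ -0.076923)
g = 29 (g = (8 - 91) + 112 = -83 + 112 = 29)
v**2*g = (-1/13)**2*29 = (1/169)*29 = 29/169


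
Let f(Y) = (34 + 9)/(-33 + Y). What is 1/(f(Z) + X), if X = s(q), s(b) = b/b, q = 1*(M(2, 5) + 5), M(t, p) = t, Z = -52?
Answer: 85/42 ≈ 2.0238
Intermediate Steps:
f(Y) = 43/(-33 + Y)
q = 7 (q = 1*(2 + 5) = 1*7 = 7)
s(b) = 1
X = 1
1/(f(Z) + X) = 1/(43/(-33 - 52) + 1) = 1/(43/(-85) + 1) = 1/(43*(-1/85) + 1) = 1/(-43/85 + 1) = 1/(42/85) = 85/42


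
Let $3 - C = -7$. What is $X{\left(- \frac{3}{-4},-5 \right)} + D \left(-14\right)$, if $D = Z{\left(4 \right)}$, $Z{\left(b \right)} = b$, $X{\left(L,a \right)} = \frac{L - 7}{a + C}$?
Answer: $- \frac{229}{4} \approx -57.25$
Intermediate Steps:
$C = 10$ ($C = 3 - -7 = 3 + 7 = 10$)
$X{\left(L,a \right)} = \frac{-7 + L}{10 + a}$ ($X{\left(L,a \right)} = \frac{L - 7}{a + 10} = \frac{-7 + L}{10 + a}$)
$D = 4$
$X{\left(- \frac{3}{-4},-5 \right)} + D \left(-14\right) = \frac{-7 - \frac{3}{-4}}{10 - 5} + 4 \left(-14\right) = \frac{-7 - - \frac{3}{4}}{5} - 56 = \frac{-7 + \frac{3}{4}}{5} - 56 = \frac{1}{5} \left(- \frac{25}{4}\right) - 56 = - \frac{5}{4} - 56 = - \frac{229}{4}$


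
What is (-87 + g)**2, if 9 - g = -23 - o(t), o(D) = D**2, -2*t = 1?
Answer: 47961/16 ≈ 2997.6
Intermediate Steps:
t = -1/2 (t = -1/2*1 = -1/2 ≈ -0.50000)
g = 129/4 (g = 9 - (-23 - (-1/2)**2) = 9 - (-23 - 1*1/4) = 9 - (-23 - 1/4) = 9 - 1*(-93/4) = 9 + 93/4 = 129/4 ≈ 32.250)
(-87 + g)**2 = (-87 + 129/4)**2 = (-219/4)**2 = 47961/16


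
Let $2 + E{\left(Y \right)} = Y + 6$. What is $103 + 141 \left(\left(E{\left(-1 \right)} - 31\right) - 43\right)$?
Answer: $-9908$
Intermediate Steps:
$E{\left(Y \right)} = 4 + Y$ ($E{\left(Y \right)} = -2 + \left(Y + 6\right) = -2 + \left(6 + Y\right) = 4 + Y$)
$103 + 141 \left(\left(E{\left(-1 \right)} - 31\right) - 43\right) = 103 + 141 \left(\left(\left(4 - 1\right) - 31\right) - 43\right) = 103 + 141 \left(\left(3 - 31\right) - 43\right) = 103 + 141 \left(-28 - 43\right) = 103 + 141 \left(-71\right) = 103 - 10011 = -9908$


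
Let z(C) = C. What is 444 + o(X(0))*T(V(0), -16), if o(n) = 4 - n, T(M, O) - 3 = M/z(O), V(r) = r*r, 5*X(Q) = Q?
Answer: 456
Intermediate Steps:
X(Q) = Q/5
V(r) = r**2
T(M, O) = 3 + M/O
444 + o(X(0))*T(V(0), -16) = 444 + (4 - 0/5)*(3 + 0**2/(-16)) = 444 + (4 - 1*0)*(3 + 0*(-1/16)) = 444 + (4 + 0)*(3 + 0) = 444 + 4*3 = 444 + 12 = 456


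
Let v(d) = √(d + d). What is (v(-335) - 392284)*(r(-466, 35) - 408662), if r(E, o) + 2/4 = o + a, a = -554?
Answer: 160515355546 - 818363*I*√670/2 ≈ 1.6052e+11 - 1.0591e+7*I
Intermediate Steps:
v(d) = √2*√d (v(d) = √(2*d) = √2*√d)
r(E, o) = -1109/2 + o (r(E, o) = -½ + (o - 554) = -½ + (-554 + o) = -1109/2 + o)
(v(-335) - 392284)*(r(-466, 35) - 408662) = (√2*√(-335) - 392284)*((-1109/2 + 35) - 408662) = (√2*(I*√335) - 392284)*(-1039/2 - 408662) = (I*√670 - 392284)*(-818363/2) = (-392284 + I*√670)*(-818363/2) = 160515355546 - 818363*I*√670/2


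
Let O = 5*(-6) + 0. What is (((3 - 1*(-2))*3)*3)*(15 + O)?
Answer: -675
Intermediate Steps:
O = -30 (O = -30 + 0 = -30)
(((3 - 1*(-2))*3)*3)*(15 + O) = (((3 - 1*(-2))*3)*3)*(15 - 30) = (((3 + 2)*3)*3)*(-15) = ((5*3)*3)*(-15) = (15*3)*(-15) = 45*(-15) = -675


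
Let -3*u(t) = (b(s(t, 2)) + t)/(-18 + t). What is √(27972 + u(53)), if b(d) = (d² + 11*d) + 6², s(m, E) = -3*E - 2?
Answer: √12335379/21 ≈ 167.25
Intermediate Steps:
s(m, E) = -2 - 3*E
b(d) = 36 + d² + 11*d (b(d) = (d² + 11*d) + 36 = 36 + d² + 11*d)
u(t) = -(12 + t)/(3*(-18 + t)) (u(t) = -((36 + (-2 - 3*2)² + 11*(-2 - 3*2)) + t)/(3*(-18 + t)) = -((36 + (-2 - 6)² + 11*(-2 - 6)) + t)/(3*(-18 + t)) = -((36 + (-8)² + 11*(-8)) + t)/(3*(-18 + t)) = -((36 + 64 - 88) + t)/(3*(-18 + t)) = -(12 + t)/(3*(-18 + t)))
√(27972 + u(53)) = √(27972 + (-12 - 1*53)/(3*(-18 + 53))) = √(27972 + (⅓)*(-12 - 53)/35) = √(27972 + (⅓)*(1/35)*(-65)) = √(27972 - 13/21) = √(587399/21) = √12335379/21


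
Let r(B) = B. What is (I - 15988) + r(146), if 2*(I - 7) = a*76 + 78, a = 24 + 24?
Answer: -13972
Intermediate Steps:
a = 48
I = 1870 (I = 7 + (48*76 + 78)/2 = 7 + (3648 + 78)/2 = 7 + (½)*3726 = 7 + 1863 = 1870)
(I - 15988) + r(146) = (1870 - 15988) + 146 = -14118 + 146 = -13972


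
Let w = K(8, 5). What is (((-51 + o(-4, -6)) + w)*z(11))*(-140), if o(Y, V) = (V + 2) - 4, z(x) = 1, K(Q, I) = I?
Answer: 7560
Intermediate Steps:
w = 5
o(Y, V) = -2 + V (o(Y, V) = (2 + V) - 4 = -2 + V)
(((-51 + o(-4, -6)) + w)*z(11))*(-140) = (((-51 + (-2 - 6)) + 5)*1)*(-140) = (((-51 - 8) + 5)*1)*(-140) = ((-59 + 5)*1)*(-140) = -54*1*(-140) = -54*(-140) = 7560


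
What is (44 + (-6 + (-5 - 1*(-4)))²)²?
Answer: 8649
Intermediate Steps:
(44 + (-6 + (-5 - 1*(-4)))²)² = (44 + (-6 + (-5 + 4))²)² = (44 + (-6 - 1)²)² = (44 + (-7)²)² = (44 + 49)² = 93² = 8649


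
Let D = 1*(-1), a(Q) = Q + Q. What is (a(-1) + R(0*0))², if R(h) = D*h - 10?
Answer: 144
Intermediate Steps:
a(Q) = 2*Q
D = -1
R(h) = -10 - h (R(h) = -h - 10 = -10 - h)
(a(-1) + R(0*0))² = (2*(-1) + (-10 - 0*0))² = (-2 + (-10 - 1*0))² = (-2 + (-10 + 0))² = (-2 - 10)² = (-12)² = 144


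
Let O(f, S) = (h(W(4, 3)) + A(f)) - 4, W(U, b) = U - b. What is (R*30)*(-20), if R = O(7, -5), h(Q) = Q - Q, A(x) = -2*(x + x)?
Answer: 19200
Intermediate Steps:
A(x) = -4*x
h(Q) = 0
O(f, S) = -4 - 4*f (O(f, S) = (0 - 4*f) - 4 = -4*f - 4 = -4 - 4*f)
R = -32 (R = -4 - 4*7 = -4 - 28 = -32)
(R*30)*(-20) = -32*30*(-20) = -960*(-20) = 19200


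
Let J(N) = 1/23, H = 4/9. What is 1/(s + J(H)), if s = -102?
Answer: -23/2345 ≈ -0.0098081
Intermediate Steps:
H = 4/9 (H = 4*(⅑) = 4/9 ≈ 0.44444)
J(N) = 1/23
1/(s + J(H)) = 1/(-102 + 1/23) = 1/(-2345/23) = -23/2345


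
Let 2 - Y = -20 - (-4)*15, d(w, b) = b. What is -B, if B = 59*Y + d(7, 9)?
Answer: 2233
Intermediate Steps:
Y = -38 (Y = 2 - (-20 - (-4)*15) = 2 - (-20 - 1*(-60)) = 2 - (-20 + 60) = 2 - 1*40 = 2 - 40 = -38)
B = -2233 (B = 59*(-38) + 9 = -2242 + 9 = -2233)
-B = -1*(-2233) = 2233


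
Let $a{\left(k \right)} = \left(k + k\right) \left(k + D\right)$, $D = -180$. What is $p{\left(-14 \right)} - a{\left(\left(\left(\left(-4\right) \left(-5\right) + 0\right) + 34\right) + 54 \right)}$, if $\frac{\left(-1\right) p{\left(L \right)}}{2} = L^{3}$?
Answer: $21040$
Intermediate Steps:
$a{\left(k \right)} = 2 k \left(-180 + k\right)$ ($a{\left(k \right)} = \left(k + k\right) \left(k - 180\right) = 2 k \left(-180 + k\right)$)
$p{\left(L \right)} = - 2 L^{3}$
$p{\left(-14 \right)} - a{\left(\left(\left(\left(-4\right) \left(-5\right) + 0\right) + 34\right) + 54 \right)} = - 2 \left(-14\right)^{3} - 2 \left(\left(\left(\left(-4\right) \left(-5\right) + 0\right) + 34\right) + 54\right) \left(-180 + \left(\left(\left(\left(-4\right) \left(-5\right) + 0\right) + 34\right) + 54\right)\right) = \left(-2\right) \left(-2744\right) - 2 \left(\left(\left(20 + 0\right) + 34\right) + 54\right) \left(-180 + \left(\left(\left(20 + 0\right) + 34\right) + 54\right)\right) = 5488 - 2 \left(\left(20 + 34\right) + 54\right) \left(-180 + \left(\left(20 + 34\right) + 54\right)\right) = 5488 - 2 \left(54 + 54\right) \left(-180 + \left(54 + 54\right)\right) = 5488 - 2 \cdot 108 \left(-180 + 108\right) = 5488 - 2 \cdot 108 \left(-72\right) = 5488 - -15552 = 5488 + 15552 = 21040$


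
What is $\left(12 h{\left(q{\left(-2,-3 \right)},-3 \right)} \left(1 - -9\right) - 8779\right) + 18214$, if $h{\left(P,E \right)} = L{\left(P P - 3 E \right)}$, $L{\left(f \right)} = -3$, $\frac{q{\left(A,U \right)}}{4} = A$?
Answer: $9075$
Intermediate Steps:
$q{\left(A,U \right)} = 4 A$
$h{\left(P,E \right)} = -3$
$\left(12 h{\left(q{\left(-2,-3 \right)},-3 \right)} \left(1 - -9\right) - 8779\right) + 18214 = \left(12 \left(-3\right) \left(1 - -9\right) - 8779\right) + 18214 = \left(- 36 \left(1 + 9\right) - 8779\right) + 18214 = \left(\left(-36\right) 10 - 8779\right) + 18214 = \left(-360 - 8779\right) + 18214 = -9139 + 18214 = 9075$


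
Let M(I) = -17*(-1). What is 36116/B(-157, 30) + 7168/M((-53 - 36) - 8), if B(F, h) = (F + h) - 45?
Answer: 154731/731 ≈ 211.67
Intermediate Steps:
B(F, h) = -45 + F + h
M(I) = 17
36116/B(-157, 30) + 7168/M((-53 - 36) - 8) = 36116/(-45 - 157 + 30) + 7168/17 = 36116/(-172) + 7168*(1/17) = 36116*(-1/172) + 7168/17 = -9029/43 + 7168/17 = 154731/731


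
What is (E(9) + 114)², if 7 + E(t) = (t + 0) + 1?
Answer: 13689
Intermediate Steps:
E(t) = -6 + t (E(t) = -7 + ((t + 0) + 1) = -7 + (t + 1) = -7 + (1 + t) = -6 + t)
(E(9) + 114)² = ((-6 + 9) + 114)² = (3 + 114)² = 117² = 13689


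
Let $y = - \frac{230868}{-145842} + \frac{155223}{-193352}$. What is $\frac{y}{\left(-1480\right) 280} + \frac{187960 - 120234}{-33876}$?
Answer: $- \frac{6595164251058770251}{3298844960153326080} \approx -1.9992$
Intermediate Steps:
$y = \frac{3666792795}{4699807064}$ ($y = \left(-230868\right) \left(- \frac{1}{145842}\right) + 155223 \left(- \frac{1}{193352}\right) = \frac{38478}{24307} - \frac{155223}{193352} = \frac{3666792795}{4699807064} \approx 0.7802$)
$\frac{y}{\left(-1480\right) 280} + \frac{187960 - 120234}{-33876} = \frac{3666792795}{4699807064 \left(\left(-1480\right) 280\right)} + \frac{187960 - 120234}{-33876} = \frac{3666792795}{4699807064 \left(-414400\right)} + 67726 \left(- \frac{1}{33876}\right) = \frac{3666792795}{4699807064} \left(- \frac{1}{414400}\right) - \frac{33863}{16938} = - \frac{733358559}{389520009464320} - \frac{33863}{16938} = - \frac{6595164251058770251}{3298844960153326080}$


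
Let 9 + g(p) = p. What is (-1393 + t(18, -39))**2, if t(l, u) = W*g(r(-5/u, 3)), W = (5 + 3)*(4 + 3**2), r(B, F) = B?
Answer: 48260809/9 ≈ 5.3623e+6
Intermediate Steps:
g(p) = -9 + p
W = 104 (W = 8*(4 + 9) = 8*13 = 104)
t(l, u) = -936 - 520/u (t(l, u) = 104*(-9 - 5/u) = -936 - 520/u)
(-1393 + t(18, -39))**2 = (-1393 + (-936 - 520/(-39)))**2 = (-1393 + (-936 - 520*(-1/39)))**2 = (-1393 + (-936 + 40/3))**2 = (-1393 - 2768/3)**2 = (-6947/3)**2 = 48260809/9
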